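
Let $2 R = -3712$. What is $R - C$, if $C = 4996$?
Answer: $-6852$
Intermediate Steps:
$R = -1856$ ($R = \frac{1}{2} \left(-3712\right) = -1856$)
$R - C = -1856 - 4996 = -6852$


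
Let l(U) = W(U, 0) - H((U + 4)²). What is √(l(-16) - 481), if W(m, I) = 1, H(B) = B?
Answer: 4*I*√39 ≈ 24.98*I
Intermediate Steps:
l(U) = 1 - (4 + U)² (l(U) = 1 - (U + 4)² = 1 - (4 + U)²)
√(l(-16) - 481) = √((1 - (4 - 16)²) - 481) = √((1 - 1*(-12)²) - 481) = √((1 - 1*144) - 481) = √((1 - 144) - 481) = √(-143 - 481) = √(-624) = 4*I*√39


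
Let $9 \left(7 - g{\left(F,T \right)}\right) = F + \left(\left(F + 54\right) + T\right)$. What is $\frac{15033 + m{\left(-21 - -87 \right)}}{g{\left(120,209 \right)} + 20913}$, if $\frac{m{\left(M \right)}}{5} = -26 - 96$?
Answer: $\frac{129807}{187777} \approx 0.69128$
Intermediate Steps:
$m{\left(M \right)} = -610$ ($m{\left(M \right)} = 5 \left(-26 - 96\right) = 5 \left(-122\right) = -610$)
$g{\left(F,T \right)} = 1 - \frac{2 F}{9} - \frac{T}{9}$ ($g{\left(F,T \right)} = 7 - \frac{F + \left(\left(F + 54\right) + T\right)}{9} = 7 - \frac{F + \left(\left(54 + F\right) + T\right)}{9} = 7 - \frac{F + \left(54 + F + T\right)}{9} = 7 - \frac{54 + T + 2 F}{9} = 7 - \left(6 + \frac{T}{9} + \frac{2 F}{9}\right) = 1 - \frac{2 F}{9} - \frac{T}{9}$)
$\frac{15033 + m{\left(-21 - -87 \right)}}{g{\left(120,209 \right)} + 20913} = \frac{15033 - 610}{\left(1 - \frac{80}{3} - \frac{209}{9}\right) + 20913} = \frac{14423}{\left(1 - \frac{80}{3} - \frac{209}{9}\right) + 20913} = \frac{14423}{- \frac{440}{9} + 20913} = \frac{14423}{\frac{187777}{9}} = 14423 \cdot \frac{9}{187777} = \frac{129807}{187777}$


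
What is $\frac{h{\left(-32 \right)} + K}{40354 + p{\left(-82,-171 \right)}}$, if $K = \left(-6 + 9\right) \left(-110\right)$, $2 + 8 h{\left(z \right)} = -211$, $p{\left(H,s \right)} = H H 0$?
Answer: $- \frac{2853}{322832} \approx -0.0088374$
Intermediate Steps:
$p{\left(H,s \right)} = 0$ ($p{\left(H,s \right)} = H^{2} \cdot 0 = 0$)
$h{\left(z \right)} = - \frac{213}{8}$ ($h{\left(z \right)} = - \frac{1}{4} + \frac{1}{8} \left(-211\right) = - \frac{1}{4} - \frac{211}{8} = - \frac{213}{8}$)
$K = -330$ ($K = 3 \left(-110\right) = -330$)
$\frac{h{\left(-32 \right)} + K}{40354 + p{\left(-82,-171 \right)}} = \frac{- \frac{213}{8} - 330}{40354 + 0} = - \frac{2853}{8 \cdot 40354} = \left(- \frac{2853}{8}\right) \frac{1}{40354} = - \frac{2853}{322832}$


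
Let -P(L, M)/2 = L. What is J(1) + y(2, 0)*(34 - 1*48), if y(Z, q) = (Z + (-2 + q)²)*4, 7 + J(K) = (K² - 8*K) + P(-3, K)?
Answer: -344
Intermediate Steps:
P(L, M) = -2*L
J(K) = -1 + K² - 8*K (J(K) = -7 + ((K² - 8*K) - 2*(-3)) = -7 + ((K² - 8*K) + 6) = -7 + (6 + K² - 8*K) = -1 + K² - 8*K)
y(Z, q) = 4*Z + 4*(-2 + q)²
J(1) + y(2, 0)*(34 - 1*48) = (-1 + 1² - 8*1) + (4*2 + 4*(-2 + 0)²)*(34 - 1*48) = (-1 + 1 - 8) + (8 + 4*(-2)²)*(34 - 48) = -8 + (8 + 4*4)*(-14) = -8 + (8 + 16)*(-14) = -8 + 24*(-14) = -8 - 336 = -344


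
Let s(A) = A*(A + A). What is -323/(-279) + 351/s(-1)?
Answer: 98575/558 ≈ 176.66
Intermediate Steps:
s(A) = 2*A**2 (s(A) = A*(2*A) = 2*A**2)
-323/(-279) + 351/s(-1) = -323/(-279) + 351/((2*(-1)**2)) = -323*(-1/279) + 351/((2*1)) = 323/279 + 351/2 = 98575/558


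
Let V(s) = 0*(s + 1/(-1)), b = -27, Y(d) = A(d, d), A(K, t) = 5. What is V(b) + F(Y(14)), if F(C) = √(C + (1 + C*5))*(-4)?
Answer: -4*√31 ≈ -22.271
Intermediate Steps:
Y(d) = 5
V(s) = 0 (V(s) = 0*(s - 1) = 0*(-1 + s) = 0)
F(C) = -4*√(1 + 6*C) (F(C) = √(C + (1 + 5*C))*(-4) = √(1 + 6*C)*(-4) = -4*√(1 + 6*C))
V(b) + F(Y(14)) = 0 - 4*√(1 + 6*5) = 0 - 4*√(1 + 30) = 0 - 4*√31 = -4*√31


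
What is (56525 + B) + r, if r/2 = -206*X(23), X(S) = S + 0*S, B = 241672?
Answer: 288721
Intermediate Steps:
X(S) = S (X(S) = S + 0 = S)
r = -9476 (r = 2*(-206*23) = 2*(-4738) = -9476)
(56525 + B) + r = (56525 + 241672) - 9476 = 298197 - 9476 = 288721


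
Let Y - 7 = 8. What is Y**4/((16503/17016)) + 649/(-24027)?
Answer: 6899229344851/132172527 ≈ 52199.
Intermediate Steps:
Y = 15 (Y = 7 + 8 = 15)
Y**4/((16503/17016)) + 649/(-24027) = 15**4/((16503/17016)) + 649/(-24027) = 50625/((16503*(1/17016))) + 649*(-1/24027) = 50625/(5501/5672) - 649/24027 = 50625*(5672/5501) - 649/24027 = 287145000/5501 - 649/24027 = 6899229344851/132172527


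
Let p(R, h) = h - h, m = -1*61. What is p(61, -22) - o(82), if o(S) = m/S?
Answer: 61/82 ≈ 0.74390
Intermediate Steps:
m = -61
p(R, h) = 0
o(S) = -61/S
p(61, -22) - o(82) = 0 - (-61)/82 = 0 - 1*(-61/82) = 0 + 61/82 = 61/82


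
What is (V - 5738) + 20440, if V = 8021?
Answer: 22723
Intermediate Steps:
(V - 5738) + 20440 = (8021 - 5738) + 20440 = 2283 + 20440 = 22723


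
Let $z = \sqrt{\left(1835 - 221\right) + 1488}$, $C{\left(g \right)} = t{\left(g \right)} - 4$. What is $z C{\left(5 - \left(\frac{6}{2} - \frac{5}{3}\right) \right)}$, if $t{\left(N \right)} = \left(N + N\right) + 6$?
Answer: $\frac{28 \sqrt{3102}}{3} \approx 519.83$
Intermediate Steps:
$t{\left(N \right)} = 6 + 2 N$ ($t{\left(N \right)} = 2 N + 6 = 6 + 2 N$)
$C{\left(g \right)} = 2 + 2 g$ ($C{\left(g \right)} = \left(6 + 2 g\right) - 4 = 2 + 2 g$)
$z = \sqrt{3102}$ ($z = \sqrt{1614 + 1488} = \sqrt{3102} \approx 55.696$)
$z C{\left(5 - \left(\frac{6}{2} - \frac{5}{3}\right) \right)} = \sqrt{3102} \left(2 + 2 \left(5 - \left(\frac{6}{2} - \frac{5}{3}\right)\right)\right) = \sqrt{3102} \left(2 + 2 \left(5 - \left(6 \cdot \frac{1}{2} - \frac{5}{3}\right)\right)\right) = \sqrt{3102} \left(2 + 2 \left(5 - \left(3 - \frac{5}{3}\right)\right)\right) = \sqrt{3102} \left(2 + 2 \left(5 - \frac{4}{3}\right)\right) = \sqrt{3102} \left(2 + 2 \cdot \frac{11}{3}\right) = \sqrt{3102} \left(2 + \frac{22}{3}\right) = \sqrt{3102} \cdot \frac{28}{3} = \frac{28 \sqrt{3102}}{3}$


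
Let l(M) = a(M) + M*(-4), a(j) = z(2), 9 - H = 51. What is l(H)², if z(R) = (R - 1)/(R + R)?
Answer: 452929/16 ≈ 28308.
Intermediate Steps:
H = -42 (H = 9 - 1*51 = 9 - 51 = -42)
z(R) = (-1 + R)/(2*R) (z(R) = (-1 + R)/((2*R)) = (-1 + R)*(1/(2*R)) = (-1 + R)/(2*R))
a(j) = ¼ (a(j) = (½)*(-1 + 2)/2 = (½)*(½)*1 = ¼)
l(M) = ¼ - 4*M (l(M) = ¼ + M*(-4) = ¼ - 4*M)
l(H)² = (¼ - 4*(-42))² = (¼ + 168)² = (673/4)² = 452929/16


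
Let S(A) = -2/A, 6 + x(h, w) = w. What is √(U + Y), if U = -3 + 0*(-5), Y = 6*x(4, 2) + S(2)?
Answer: 2*I*√7 ≈ 5.2915*I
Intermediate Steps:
x(h, w) = -6 + w
Y = -25 (Y = 6*(-6 + 2) - 2/2 = 6*(-4) - 2*½ = -24 - 1 = -25)
U = -3 (U = -3 + 0 = -3)
√(U + Y) = √(-3 - 25) = √(-28) = 2*I*√7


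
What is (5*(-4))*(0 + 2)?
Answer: -40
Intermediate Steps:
(5*(-4))*(0 + 2) = -20*2 = -40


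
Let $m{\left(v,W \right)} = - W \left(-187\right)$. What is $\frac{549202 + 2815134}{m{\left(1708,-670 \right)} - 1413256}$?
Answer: $- \frac{1682168}{769273} \approx -2.1867$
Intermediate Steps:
$m{\left(v,W \right)} = 187 W$ ($m{\left(v,W \right)} = - \left(-187\right) W = 187 W$)
$\frac{549202 + 2815134}{m{\left(1708,-670 \right)} - 1413256} = \frac{549202 + 2815134}{187 \left(-670\right) - 1413256} = \frac{3364336}{-125290 - 1413256} = \frac{3364336}{-1538546} = 3364336 \left(- \frac{1}{1538546}\right) = - \frac{1682168}{769273}$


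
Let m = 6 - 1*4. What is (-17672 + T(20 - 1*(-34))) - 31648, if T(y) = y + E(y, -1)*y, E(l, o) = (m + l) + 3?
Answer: -46080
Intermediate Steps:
m = 2 (m = 6 - 4 = 2)
E(l, o) = 5 + l (E(l, o) = (2 + l) + 3 = 5 + l)
T(y) = y + y*(5 + y) (T(y) = y + (5 + y)*y = y + y*(5 + y))
(-17672 + T(20 - 1*(-34))) - 31648 = (-17672 + (20 - 1*(-34))*(6 + (20 - 1*(-34)))) - 31648 = (-17672 + (20 + 34)*(6 + (20 + 34))) - 31648 = (-17672 + 54*(6 + 54)) - 31648 = (-17672 + 54*60) - 31648 = (-17672 + 3240) - 31648 = -14432 - 31648 = -46080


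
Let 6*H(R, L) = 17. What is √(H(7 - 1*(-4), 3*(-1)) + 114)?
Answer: √4206/6 ≈ 10.809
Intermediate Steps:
H(R, L) = 17/6 (H(R, L) = (⅙)*17 = 17/6)
√(H(7 - 1*(-4), 3*(-1)) + 114) = √(17/6 + 114) = √(701/6) = √4206/6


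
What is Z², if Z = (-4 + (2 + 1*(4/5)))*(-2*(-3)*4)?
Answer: 20736/25 ≈ 829.44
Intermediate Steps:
Z = -144/5 (Z = (-4 + (2 + 1*(4*(⅕))))*(6*4) = (-4 + (2 + 1*(⅘)))*24 = (-4 + (2 + ⅘))*24 = (-4 + 14/5)*24 = -6/5*24 = -144/5 ≈ -28.800)
Z² = (-144/5)² = 20736/25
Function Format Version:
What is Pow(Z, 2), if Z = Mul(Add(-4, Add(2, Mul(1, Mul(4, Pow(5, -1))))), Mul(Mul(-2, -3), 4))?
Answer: Rational(20736, 25) ≈ 829.44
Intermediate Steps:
Z = Rational(-144, 5) (Z = Mul(Add(-4, Add(2, Mul(1, Mul(4, Rational(1, 5))))), Mul(6, 4)) = Mul(Add(-4, Add(2, Mul(1, Rational(4, 5)))), 24) = Mul(Add(-4, Add(2, Rational(4, 5))), 24) = Mul(Add(-4, Rational(14, 5)), 24) = Mul(Rational(-6, 5), 24) = Rational(-144, 5) ≈ -28.800)
Pow(Z, 2) = Pow(Rational(-144, 5), 2) = Rational(20736, 25)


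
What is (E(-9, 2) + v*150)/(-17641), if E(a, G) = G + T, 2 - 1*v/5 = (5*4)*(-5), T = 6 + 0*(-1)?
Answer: -76508/17641 ≈ -4.3369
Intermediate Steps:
T = 6 (T = 6 + 0 = 6)
v = 510 (v = 10 - 5*5*4*(-5) = 10 - 100*(-5) = 10 - 5*(-100) = 10 + 500 = 510)
E(a, G) = 6 + G (E(a, G) = G + 6 = 6 + G)
(E(-9, 2) + v*150)/(-17641) = ((6 + 2) + 510*150)/(-17641) = (8 + 76500)*(-1/17641) = 76508*(-1/17641) = -76508/17641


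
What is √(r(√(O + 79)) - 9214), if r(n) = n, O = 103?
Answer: √(-9214 + √182) ≈ 95.919*I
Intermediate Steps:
√(r(√(O + 79)) - 9214) = √(√(103 + 79) - 9214) = √(√182 - 9214) = √(-9214 + √182)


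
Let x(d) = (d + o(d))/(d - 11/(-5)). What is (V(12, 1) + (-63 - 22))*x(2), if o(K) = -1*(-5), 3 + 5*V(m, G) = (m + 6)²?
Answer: -104/3 ≈ -34.667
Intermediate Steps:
V(m, G) = -⅗ + (6 + m)²/5 (V(m, G) = -⅗ + (m + 6)²/5 = -⅗ + (6 + m)²/5)
o(K) = 5
x(d) = (5 + d)/(11/5 + d) (x(d) = (d + 5)/(d - 11/(-5)) = (5 + d)/(d - 11*(-⅕)) = (5 + d)/(d + 11/5) = (5 + d)/(11/5 + d))
(V(12, 1) + (-63 - 22))*x(2) = ((-⅗ + (6 + 12)²/5) + (-63 - 22))*(5*(5 + 2)/(11 + 5*2)) = ((-⅗ + (⅕)*18²) - 85)*(5*7/(11 + 10)) = ((-⅗ + (⅕)*324) - 85)*(5*7/21) = ((-⅗ + 324/5) - 85)*(5*(1/21)*7) = (321/5 - 85)*(5/3) = -104/5*5/3 = -104/3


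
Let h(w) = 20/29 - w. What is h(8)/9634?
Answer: -106/139693 ≈ -0.00075881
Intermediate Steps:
h(w) = 20/29 - w (h(w) = 20*(1/29) - w = 20/29 - w)
h(8)/9634 = (20/29 - 1*8)/9634 = (20/29 - 8)*(1/9634) = -212/29*1/9634 = -106/139693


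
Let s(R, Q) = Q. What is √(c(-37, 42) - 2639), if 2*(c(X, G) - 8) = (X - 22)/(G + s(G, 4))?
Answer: I*√5568553/46 ≈ 51.299*I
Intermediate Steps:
c(X, G) = 8 + (-22 + X)/(2*(4 + G)) (c(X, G) = 8 + ((X - 22)/(G + 4))/2 = 8 + ((-22 + X)/(4 + G))/2 = 8 + (-22 + X)/(2*(4 + G)))
√(c(-37, 42) - 2639) = √((42 - 37 + 16*42)/(2*(4 + 42)) - 2639) = √((½)*(42 - 37 + 672)/46 - 2639) = √((½)*(1/46)*677 - 2639) = √(677/92 - 2639) = √(-242111/92) = I*√5568553/46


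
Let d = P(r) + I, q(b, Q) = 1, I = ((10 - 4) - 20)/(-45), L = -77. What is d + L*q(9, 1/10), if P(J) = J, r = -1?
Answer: -3496/45 ≈ -77.689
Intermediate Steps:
I = 14/45 (I = (6 - 20)*(-1/45) = -14*(-1/45) = 14/45 ≈ 0.31111)
d = -31/45 (d = -1 + 14/45 = -31/45 ≈ -0.68889)
d + L*q(9, 1/10) = -31/45 - 77*1 = -31/45 - 77 = -3496/45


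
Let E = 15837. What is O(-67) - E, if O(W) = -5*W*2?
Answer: -15167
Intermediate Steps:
O(W) = -10*W
O(-67) - E = -10*(-67) - 1*15837 = 670 - 15837 = -15167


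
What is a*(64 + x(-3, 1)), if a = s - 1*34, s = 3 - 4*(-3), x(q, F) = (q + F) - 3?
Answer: -1121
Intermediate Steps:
x(q, F) = -3 + F + q (x(q, F) = (F + q) - 3 = -3 + F + q)
s = 15 (s = 3 + 12 = 15)
a = -19 (a = 15 - 1*34 = 15 - 34 = -19)
a*(64 + x(-3, 1)) = -19*(64 + (-3 + 1 - 3)) = -19*(64 - 5) = -19*59 = -1121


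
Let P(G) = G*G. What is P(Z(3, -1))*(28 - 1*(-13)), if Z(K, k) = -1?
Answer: 41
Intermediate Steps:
P(G) = G²
P(Z(3, -1))*(28 - 1*(-13)) = (-1)²*(28 - 1*(-13)) = 1*(28 + 13) = 1*41 = 41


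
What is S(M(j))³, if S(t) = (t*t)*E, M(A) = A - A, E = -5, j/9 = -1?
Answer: 0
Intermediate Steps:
j = -9 (j = 9*(-1) = -9)
M(A) = 0
S(t) = -5*t² (S(t) = (t*t)*(-5) = t²*(-5) = -5*t²)
S(M(j))³ = (-5*0²)³ = (-5*0)³ = 0³ = 0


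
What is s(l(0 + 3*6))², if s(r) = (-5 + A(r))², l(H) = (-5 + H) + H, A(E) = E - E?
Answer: 625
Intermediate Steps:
A(E) = 0
l(H) = -5 + 2*H
s(r) = 25 (s(r) = (-5 + 0)² = (-5)² = 25)
s(l(0 + 3*6))² = 25² = 625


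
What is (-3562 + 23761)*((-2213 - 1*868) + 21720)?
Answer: 376489161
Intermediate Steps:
(-3562 + 23761)*((-2213 - 1*868) + 21720) = 20199*((-2213 - 868) + 21720) = 20199*(-3081 + 21720) = 20199*18639 = 376489161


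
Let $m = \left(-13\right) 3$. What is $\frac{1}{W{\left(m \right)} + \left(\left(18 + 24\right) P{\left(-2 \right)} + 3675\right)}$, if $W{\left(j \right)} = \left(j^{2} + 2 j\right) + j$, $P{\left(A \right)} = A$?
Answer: $\frac{1}{4995} \approx 0.0002002$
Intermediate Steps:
$m = -39$
$W{\left(j \right)} = j^{2} + 3 j$
$\frac{1}{W{\left(m \right)} + \left(\left(18 + 24\right) P{\left(-2 \right)} + 3675\right)} = \frac{1}{- 39 \left(3 - 39\right) + \left(\left(18 + 24\right) \left(-2\right) + 3675\right)} = \frac{1}{\left(-39\right) \left(-36\right) + \left(42 \left(-2\right) + 3675\right)} = \frac{1}{1404 + \left(-84 + 3675\right)} = \frac{1}{1404 + 3591} = \frac{1}{4995}$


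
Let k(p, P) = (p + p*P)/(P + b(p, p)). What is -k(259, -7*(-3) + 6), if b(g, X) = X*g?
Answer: -1813/16777 ≈ -0.10806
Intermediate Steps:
k(p, P) = (p + P*p)/(P + p²) (k(p, P) = (p + p*P)/(P + p*p) = (p + P*p)/(P + p²))
-k(259, -7*(-3) + 6) = -259*(1 + (-7*(-3) + 6))/((-7*(-3) + 6) + 259²) = -259*(1 + (21 + 6))/((21 + 6) + 67081) = -259*(1 + 27)/(27 + 67081) = -259*28/67108 = -1*1813/16777 = -1813/16777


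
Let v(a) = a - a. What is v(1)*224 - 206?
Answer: -206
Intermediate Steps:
v(a) = 0
v(1)*224 - 206 = 0*224 - 206 = 0 - 206 = -206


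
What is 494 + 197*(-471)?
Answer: -92293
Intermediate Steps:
494 + 197*(-471) = 494 - 92787 = -92293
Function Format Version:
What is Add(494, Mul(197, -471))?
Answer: -92293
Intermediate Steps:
Add(494, Mul(197, -471)) = Add(494, -92787) = -92293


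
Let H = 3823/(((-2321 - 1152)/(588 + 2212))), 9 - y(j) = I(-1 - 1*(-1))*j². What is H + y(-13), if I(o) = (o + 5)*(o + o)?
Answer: -10673143/3473 ≈ -3073.2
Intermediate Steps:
I(o) = 2*o*(5 + o) (I(o) = (5 + o)*(2*o) = 2*o*(5 + o))
y(j) = 9 (y(j) = 9 - 2*(-1 - 1*(-1))*(5 + (-1 - 1*(-1)))*j² = 9 - 2*(-1 + 1)*(5 + (-1 + 1))*j² = 9 - 2*0*(5 + 0)*j² = 9 - 2*0*5*j² = 9 - 0*j² = 9 - 1*0 = 9 + 0 = 9)
H = -10704400/3473 (H = 3823/((-3473/2800)) = 3823/((-3473*1/2800)) = 3823/(-3473/2800) = 3823*(-2800/3473) = -10704400/3473 ≈ -3082.2)
H + y(-13) = -10704400/3473 + 9 = -10673143/3473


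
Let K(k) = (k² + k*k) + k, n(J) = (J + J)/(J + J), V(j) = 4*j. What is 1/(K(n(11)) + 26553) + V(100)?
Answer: 10622401/26556 ≈ 400.00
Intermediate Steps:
n(J) = 1 (n(J) = (2*J)/((2*J)) = (2*J)*(1/(2*J)) = 1)
K(k) = k + 2*k² (K(k) = (k² + k²) + k = 2*k² + k = k + 2*k²)
1/(K(n(11)) + 26553) + V(100) = 1/(1*(1 + 2*1) + 26553) + 4*100 = 1/(1*(1 + 2) + 26553) + 400 = 1/(1*3 + 26553) + 400 = 1/(3 + 26553) + 400 = 1/26556 + 400 = 10622401/26556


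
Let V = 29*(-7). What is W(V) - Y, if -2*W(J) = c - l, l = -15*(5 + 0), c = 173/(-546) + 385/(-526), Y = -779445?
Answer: 111921433487/143598 ≈ 7.7941e+5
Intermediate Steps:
c = -75302/71799 (c = 173*(-1/546) + 385*(-1/526) = -173/546 - 385/526 = -75302/71799 ≈ -1.0488)
l = -75 (l = -15*5 = -75)
V = -203
W(J) = -5309623/143598 (W(J) = -(-75302/71799 - 1*(-75))/2 = -(-75302/71799 + 75)/2 = -1/2*5309623/71799 = -5309623/143598)
W(V) - Y = -5309623/143598 - 1*(-779445) = -5309623/143598 + 779445 = 111921433487/143598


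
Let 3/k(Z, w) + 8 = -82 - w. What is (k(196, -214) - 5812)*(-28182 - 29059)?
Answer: 41252730085/124 ≈ 3.3268e+8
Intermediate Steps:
k(Z, w) = 3/(-90 - w) (k(Z, w) = 3/(-8 + (-82 - w)) = 3/(-90 - w))
(k(196, -214) - 5812)*(-28182 - 29059) = (-3/(90 - 214) - 5812)*(-28182 - 29059) = (-3/(-124) - 5812)*(-57241) = (-3*(-1/124) - 5812)*(-57241) = (3/124 - 5812)*(-57241) = -720685/124*(-57241) = 41252730085/124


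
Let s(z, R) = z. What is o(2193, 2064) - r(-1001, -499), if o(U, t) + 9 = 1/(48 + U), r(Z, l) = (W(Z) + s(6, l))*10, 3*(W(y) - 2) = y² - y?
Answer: -7492624388/2241 ≈ -3.3434e+6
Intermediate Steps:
W(y) = 2 - y/3 + y²/3 (W(y) = 2 + (y² - y)/3 = 2 + (-y/3 + y²/3) = 2 - y/3 + y²/3)
r(Z, l) = 80 - 10*Z/3 + 10*Z²/3 (r(Z, l) = ((2 - Z/3 + Z²/3) + 6)*10 = (8 - Z/3 + Z²/3)*10 = 80 - 10*Z/3 + 10*Z²/3)
o(U, t) = -9 + 1/(48 + U)
o(2193, 2064) - r(-1001, -499) = (-431 - 9*2193)/(48 + 2193) - (80 - 10/3*(-1001) + (10/3)*(-1001)²) = (-431 - 19737)/2241 - (80 + 10010/3 + (10/3)*1002001) = (1/2241)*(-20168) - (80 + 10010/3 + 10020010/3) = -20168/2241 - 1*3343420 = -20168/2241 - 3343420 = -7492624388/2241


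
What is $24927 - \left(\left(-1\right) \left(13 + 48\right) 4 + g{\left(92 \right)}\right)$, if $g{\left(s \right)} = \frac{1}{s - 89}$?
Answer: $\frac{75512}{3} \approx 25171.0$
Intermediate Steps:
$g{\left(s \right)} = \frac{1}{-89 + s}$ ($g{\left(s \right)} = \frac{1}{s - 89} = \frac{1}{-89 + s}$)
$24927 - \left(\left(-1\right) \left(13 + 48\right) 4 + g{\left(92 \right)}\right) = 24927 + \left(\left(13 + 48\right) 4 - \frac{1}{-89 + 92}\right) = 24927 + \left(61 \cdot 4 - \frac{1}{3}\right) = 24927 + \left(244 - \frac{1}{3}\right) = 24927 + \frac{731}{3} = \frac{75512}{3}$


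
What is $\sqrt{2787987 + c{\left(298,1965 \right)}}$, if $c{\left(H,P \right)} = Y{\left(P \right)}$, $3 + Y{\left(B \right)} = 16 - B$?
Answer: $\sqrt{2786035} \approx 1669.1$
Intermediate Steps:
$Y{\left(B \right)} = 13 - B$ ($Y{\left(B \right)} = -3 - \left(-16 + B\right) = 13 - B$)
$c{\left(H,P \right)} = 13 - P$
$\sqrt{2787987 + c{\left(298,1965 \right)}} = \sqrt{2787987 + \left(13 - 1965\right)} = \sqrt{2787987 - 1952} = \sqrt{2786035}$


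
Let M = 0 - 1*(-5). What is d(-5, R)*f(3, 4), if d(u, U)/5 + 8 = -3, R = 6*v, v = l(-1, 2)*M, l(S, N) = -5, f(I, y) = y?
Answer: -220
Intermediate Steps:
M = 5 (M = 0 + 5 = 5)
v = -25 (v = -5*5 = -25)
R = -150 (R = 6*(-25) = -150)
d(u, U) = -55 (d(u, U) = -40 + 5*(-3) = -40 - 15 = -55)
d(-5, R)*f(3, 4) = -55*4 = -220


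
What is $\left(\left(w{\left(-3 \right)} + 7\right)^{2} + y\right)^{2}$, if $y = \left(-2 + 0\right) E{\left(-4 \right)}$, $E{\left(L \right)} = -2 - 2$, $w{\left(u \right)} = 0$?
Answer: $3249$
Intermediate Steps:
$E{\left(L \right)} = -4$ ($E{\left(L \right)} = -2 - 2 = -4$)
$y = 8$ ($y = \left(-2 + 0\right) \left(-4\right) = \left(-2\right) \left(-4\right) = 8$)
$\left(\left(w{\left(-3 \right)} + 7\right)^{2} + y\right)^{2} = \left(\left(0 + 7\right)^{2} + 8\right)^{2} = \left(7^{2} + 8\right)^{2} = \left(49 + 8\right)^{2} = 57^{2} = 3249$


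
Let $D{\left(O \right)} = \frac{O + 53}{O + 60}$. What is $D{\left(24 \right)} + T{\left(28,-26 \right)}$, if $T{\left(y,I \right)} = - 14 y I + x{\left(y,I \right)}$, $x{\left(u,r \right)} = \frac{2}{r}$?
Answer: $\frac{1590083}{156} \approx 10193.0$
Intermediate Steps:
$T{\left(y,I \right)} = \frac{2}{I} - 14 I y$ ($T{\left(y,I \right)} = - 14 y I + \frac{2}{I} = - 14 I y + \frac{2}{I} = \frac{2}{I} - 14 I y$)
$D{\left(O \right)} = \frac{53 + O}{60 + O}$
$D{\left(24 \right)} + T{\left(28,-26 \right)} = \frac{53 + 24}{60 + 24} + \left(\frac{2}{-26} - \left(-364\right) 28\right) = \frac{1}{84} \cdot 77 + \left(2 \left(- \frac{1}{26}\right) + 10192\right) = \frac{1}{84} \cdot 77 + \left(- \frac{1}{13} + 10192\right) = \frac{11}{12} + \frac{132495}{13} = \frac{1590083}{156}$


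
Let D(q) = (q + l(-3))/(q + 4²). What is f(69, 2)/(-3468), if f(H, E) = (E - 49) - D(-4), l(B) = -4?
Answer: 139/10404 ≈ 0.013360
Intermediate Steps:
D(q) = (-4 + q)/(16 + q) (D(q) = (q - 4)/(q + 4²) = (-4 + q)/(q + 16) = (-4 + q)/(16 + q))
f(H, E) = -145/3 + E (f(H, E) = (E - 49) - (-4 - 4)/(16 - 4) = (-49 + E) - (-8)/12 = (-49 + E) - 1*(-⅔) = (-49 + E) + ⅔ = -145/3 + E)
f(69, 2)/(-3468) = (-145/3 + 2)/(-3468) = -139/3*(-1/3468) = 139/10404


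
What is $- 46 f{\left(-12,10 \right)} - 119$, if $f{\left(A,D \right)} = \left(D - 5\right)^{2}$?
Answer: $-1269$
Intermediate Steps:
$f{\left(A,D \right)} = \left(-5 + D\right)^{2}$
$- 46 f{\left(-12,10 \right)} - 119 = - 46 \left(-5 + 10\right)^{2} - 119 = - 46 \cdot 5^{2} - 119 = \left(-46\right) 25 - 119 = -1150 - 119 = -1269$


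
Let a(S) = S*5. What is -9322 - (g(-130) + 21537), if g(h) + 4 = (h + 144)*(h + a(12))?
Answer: -29875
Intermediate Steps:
a(S) = 5*S
g(h) = -4 + (60 + h)*(144 + h) (g(h) = -4 + (h + 144)*(h + 5*12) = -4 + (144 + h)*(h + 60) = -4 + (144 + h)*(60 + h) = -4 + (60 + h)*(144 + h))
-9322 - (g(-130) + 21537) = -9322 - ((8636 + (-130)**2 + 204*(-130)) + 21537) = -9322 - ((8636 + 16900 - 26520) + 21537) = -9322 - (-984 + 21537) = -9322 - 1*20553 = -9322 - 20553 = -29875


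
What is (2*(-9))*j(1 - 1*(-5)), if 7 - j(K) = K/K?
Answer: -108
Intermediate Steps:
j(K) = 6 (j(K) = 7 - K/K = 7 - 1*1 = 7 - 1 = 6)
(2*(-9))*j(1 - 1*(-5)) = (2*(-9))*6 = -18*6 = -108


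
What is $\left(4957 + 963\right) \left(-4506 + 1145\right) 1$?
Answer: $-19897120$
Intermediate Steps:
$\left(4957 + 963\right) \left(-4506 + 1145\right) 1 = 5920 \left(-3361\right) 1 = \left(-19897120\right) 1 = -19897120$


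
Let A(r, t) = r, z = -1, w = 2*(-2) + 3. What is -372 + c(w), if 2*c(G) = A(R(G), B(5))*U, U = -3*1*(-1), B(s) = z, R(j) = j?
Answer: -747/2 ≈ -373.50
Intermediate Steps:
w = -1 (w = -4 + 3 = -1)
B(s) = -1
U = 3 (U = -3*(-1) = 3)
c(G) = 3*G/2 (c(G) = (G*3)/2 = (3*G)/2 = 3*G/2)
-372 + c(w) = -372 + (3/2)*(-1) = -372 - 3/2 = -747/2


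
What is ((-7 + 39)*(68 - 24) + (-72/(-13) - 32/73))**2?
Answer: 1798366825024/900601 ≈ 1.9969e+6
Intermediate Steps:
((-7 + 39)*(68 - 24) + (-72/(-13) - 32/73))**2 = (32*44 + (-72*(-1/13) - 32*1/73))**2 = (1408 + (72/13 - 32/73))**2 = (1408 + 4840/949)**2 = (1341032/949)**2 = 1798366825024/900601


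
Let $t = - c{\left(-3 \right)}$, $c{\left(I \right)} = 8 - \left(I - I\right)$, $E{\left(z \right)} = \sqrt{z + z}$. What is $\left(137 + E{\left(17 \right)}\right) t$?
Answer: $-1096 - 8 \sqrt{34} \approx -1142.6$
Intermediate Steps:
$E{\left(z \right)} = \sqrt{2} \sqrt{z}$ ($E{\left(z \right)} = \sqrt{2 z} = \sqrt{2} \sqrt{z}$)
$c{\left(I \right)} = 8$ ($c{\left(I \right)} = 8 - 0 = 8 + 0 = 8$)
$t = -8$ ($t = \left(-1\right) 8 = -8$)
$\left(137 + E{\left(17 \right)}\right) t = \left(137 + \sqrt{2} \sqrt{17}\right) \left(-8\right) = \left(137 + \sqrt{34}\right) \left(-8\right) = -1096 - 8 \sqrt{34}$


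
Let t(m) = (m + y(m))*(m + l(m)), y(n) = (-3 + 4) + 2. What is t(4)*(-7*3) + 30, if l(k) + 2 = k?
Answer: -852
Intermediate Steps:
l(k) = -2 + k
y(n) = 3 (y(n) = 1 + 2 = 3)
t(m) = (-2 + 2*m)*(3 + m) (t(m) = (m + 3)*(m + (-2 + m)) = (3 + m)*(-2 + 2*m) = (-2 + 2*m)*(3 + m))
t(4)*(-7*3) + 30 = (-6 + 2*4² + 4*4)*(-7*3) + 30 = (-6 + 2*16 + 16)*(-21) + 30 = (-6 + 32 + 16)*(-21) + 30 = 42*(-21) + 30 = -882 + 30 = -852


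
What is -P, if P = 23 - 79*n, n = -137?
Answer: -10846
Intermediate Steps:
P = 10846 (P = 23 - 79*(-137) = 23 + 10823 = 10846)
-P = -1*10846 = -10846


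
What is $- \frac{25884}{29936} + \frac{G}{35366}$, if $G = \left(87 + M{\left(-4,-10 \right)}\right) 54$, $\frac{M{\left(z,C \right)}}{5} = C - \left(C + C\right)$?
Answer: $- \frac{86743377}{132339572} \approx -0.65546$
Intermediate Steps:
$M{\left(z,C \right)} = - 5 C$ ($M{\left(z,C \right)} = 5 \left(C - \left(C + C\right)\right) = 5 \left(C - 2 C\right) = 5 \left(- C\right) = - 5 C$)
$G = 7398$ ($G = \left(87 - -50\right) 54 = \left(87 + 50\right) 54 = 137 \cdot 54 = 7398$)
$- \frac{25884}{29936} + \frac{G}{35366} = - \frac{25884}{29936} + \frac{7398}{35366} = \left(-25884\right) \frac{1}{29936} + 7398 \cdot \frac{1}{35366} = - \frac{6471}{7484} + \frac{3699}{17683} = - \frac{86743377}{132339572}$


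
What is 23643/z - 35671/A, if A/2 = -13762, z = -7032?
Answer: -33325955/16129064 ≈ -2.0662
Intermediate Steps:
A = -27524 (A = 2*(-13762) = -27524)
23643/z - 35671/A = 23643/(-7032) - 35671/(-27524) = 23643*(-1/7032) - 35671*(-1/27524) = -7881/2344 + 35671/27524 = -33325955/16129064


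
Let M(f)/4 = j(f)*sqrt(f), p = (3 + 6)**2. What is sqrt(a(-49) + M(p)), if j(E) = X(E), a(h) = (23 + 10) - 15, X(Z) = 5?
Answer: 3*sqrt(22) ≈ 14.071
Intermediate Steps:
p = 81 (p = 9**2 = 81)
a(h) = 18 (a(h) = 33 - 15 = 18)
j(E) = 5
M(f) = 20*sqrt(f) (M(f) = 4*(5*sqrt(f)) = 20*sqrt(f))
sqrt(a(-49) + M(p)) = sqrt(18 + 20*sqrt(81)) = sqrt(18 + 20*9) = sqrt(18 + 180) = sqrt(198) = 3*sqrt(22)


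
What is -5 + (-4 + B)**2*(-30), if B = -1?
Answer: -755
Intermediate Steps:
-5 + (-4 + B)**2*(-30) = -5 + (-4 - 1)**2*(-30) = -5 + (-5)**2*(-30) = -5 + 25*(-30) = -5 - 750 = -755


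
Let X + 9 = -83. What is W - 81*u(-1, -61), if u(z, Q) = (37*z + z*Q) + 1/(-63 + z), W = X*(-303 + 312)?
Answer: -177327/64 ≈ -2770.7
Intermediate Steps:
X = -92 (X = -9 - 83 = -92)
W = -828 (W = -92*(-303 + 312) = -92*9 = -828)
u(z, Q) = 1/(-63 + z) + 37*z + Q*z (u(z, Q) = (37*z + Q*z) + 1/(-63 + z) = 1/(-63 + z) + 37*z + Q*z)
W - 81*u(-1, -61) = -828 - 81*(1 - 2331*(-1) + 37*(-1)**2 - 61*(-1)**2 - 63*(-61)*(-1))/(-63 - 1) = -828 - 81*(1 + 2331 + 37*1 - 61*1 - 3843)/(-64) = -828 - (-81)*(1 + 2331 + 37 - 61 - 3843)/64 = -828 - (-81)*(-1535)/64 = -828 - 81*1535/64 = -828 - 124335/64 = -177327/64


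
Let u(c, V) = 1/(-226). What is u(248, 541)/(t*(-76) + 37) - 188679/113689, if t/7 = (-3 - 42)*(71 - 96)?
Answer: -25519332371513/15376737161582 ≈ -1.6596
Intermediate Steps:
t = 7875 (t = 7*((-3 - 42)*(71 - 96)) = 7*(-45*(-25)) = 7*1125 = 7875)
u(c, V) = -1/226
u(248, 541)/(t*(-76) + 37) - 188679/113689 = -1/(226*(7875*(-76) + 37)) - 188679/113689 = -1/(226*(-598500 + 37)) - 188679*1/113689 = -1/226/(-598463) - 188679/113689 = -1/226*(-1/598463) - 188679/113689 = 1/135252638 - 188679/113689 = -25519332371513/15376737161582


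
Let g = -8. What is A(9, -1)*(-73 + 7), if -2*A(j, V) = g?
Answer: -264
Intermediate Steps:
A(j, V) = 4 (A(j, V) = -1/2*(-8) = 4)
A(9, -1)*(-73 + 7) = 4*(-73 + 7) = 4*(-66) = -264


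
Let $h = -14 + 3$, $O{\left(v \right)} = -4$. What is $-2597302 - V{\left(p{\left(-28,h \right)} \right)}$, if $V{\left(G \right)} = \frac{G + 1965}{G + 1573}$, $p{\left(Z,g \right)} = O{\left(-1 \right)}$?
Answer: $- \frac{4075168799}{1569} \approx -2.5973 \cdot 10^{6}$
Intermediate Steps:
$h = -11$
$p{\left(Z,g \right)} = -4$
$V{\left(G \right)} = \frac{1965 + G}{1573 + G}$
$-2597302 - V{\left(p{\left(-28,h \right)} \right)} = -2597302 - \frac{1965 - 4}{1573 - 4} = -2597302 - \frac{1}{1569} \cdot 1961 = -2597302 - \frac{1961}{1569} = - \frac{4075168799}{1569}$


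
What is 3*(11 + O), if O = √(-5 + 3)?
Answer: 33 + 3*I*√2 ≈ 33.0 + 4.2426*I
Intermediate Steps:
O = I*√2 (O = √(-2) = I*√2 ≈ 1.4142*I)
3*(11 + O) = 3*(11 + I*√2) = 33 + 3*I*√2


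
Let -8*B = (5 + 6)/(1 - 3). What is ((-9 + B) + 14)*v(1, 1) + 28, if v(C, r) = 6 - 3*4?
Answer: -49/8 ≈ -6.1250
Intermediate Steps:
v(C, r) = -6 (v(C, r) = 6 - 12 = -6)
B = 11/16 (B = -(5 + 6)/(8*(1 - 3)) = -11/(8*(-2)) = -11*(-1)/(8*2) = -⅛*(-11/2) = 11/16 ≈ 0.68750)
((-9 + B) + 14)*v(1, 1) + 28 = ((-9 + 11/16) + 14)*(-6) + 28 = (-133/16 + 14)*(-6) + 28 = (91/16)*(-6) + 28 = -273/8 + 28 = -49/8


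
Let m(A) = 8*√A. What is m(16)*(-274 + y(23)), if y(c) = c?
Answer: -8032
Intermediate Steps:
m(16)*(-274 + y(23)) = (8*√16)*(-274 + 23) = (8*4)*(-251) = 32*(-251) = -8032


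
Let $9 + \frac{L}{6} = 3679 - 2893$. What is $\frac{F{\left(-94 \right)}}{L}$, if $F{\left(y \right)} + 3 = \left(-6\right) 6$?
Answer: $- \frac{13}{1554} \approx -0.0083655$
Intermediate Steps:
$F{\left(y \right)} = -39$ ($F{\left(y \right)} = -3 - 36 = -39$)
$L = 4662$ ($L = -54 + 6 \left(3679 - 2893\right) = -54 + 6 \cdot 786 = -54 + 4716 = 4662$)
$\frac{F{\left(-94 \right)}}{L} = - \frac{39}{4662} = \left(-39\right) \frac{1}{4662} = - \frac{13}{1554}$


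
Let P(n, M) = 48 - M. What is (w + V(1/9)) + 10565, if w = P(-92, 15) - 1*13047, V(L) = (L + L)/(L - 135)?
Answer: -1486544/607 ≈ -2449.0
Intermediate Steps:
V(L) = 2*L/(-135 + L) (V(L) = (2*L)/(-135 + L) = 2*L/(-135 + L))
w = -13014 (w = (48 - 1*15) - 1*13047 = (48 - 15) - 13047 = 33 - 13047 = -13014)
(w + V(1/9)) + 10565 = (-13014 + 2/(9*(-135 + 1/9))) + 10565 = (-13014 + 2*(⅑)/(-135 + ⅑)) + 10565 = (-13014 + 2*(⅑)/(-1214/9)) + 10565 = (-13014 + 2*(⅑)*(-9/1214)) + 10565 = (-13014 - 1/607) + 10565 = -7899499/607 + 10565 = -1486544/607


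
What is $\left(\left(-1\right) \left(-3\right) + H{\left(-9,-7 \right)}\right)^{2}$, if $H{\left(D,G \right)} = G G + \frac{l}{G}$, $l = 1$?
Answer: $\frac{131769}{49} \approx 2689.2$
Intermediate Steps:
$H{\left(D,G \right)} = \frac{1}{G} + G^{2}$ ($H{\left(D,G \right)} = G G + 1 \frac{1}{G} = G^{2} + \frac{1}{G} = \frac{1}{G} + G^{2}$)
$\left(\left(-1\right) \left(-3\right) + H{\left(-9,-7 \right)}\right)^{2} = \left(\left(-1\right) \left(-3\right) + \frac{1 + \left(-7\right)^{3}}{-7}\right)^{2} = \left(3 - \frac{1 - 343}{7}\right)^{2} = \left(3 - - \frac{342}{7}\right)^{2} = \left(3 + \frac{342}{7}\right)^{2} = \left(\frac{363}{7}\right)^{2} = \frac{131769}{49}$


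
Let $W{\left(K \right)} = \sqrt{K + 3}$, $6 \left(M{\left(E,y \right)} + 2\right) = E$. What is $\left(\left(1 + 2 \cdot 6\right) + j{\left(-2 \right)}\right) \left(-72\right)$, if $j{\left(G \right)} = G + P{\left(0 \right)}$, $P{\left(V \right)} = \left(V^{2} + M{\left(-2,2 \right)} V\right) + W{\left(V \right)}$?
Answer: $-792 - 72 \sqrt{3} \approx -916.71$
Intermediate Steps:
$M{\left(E,y \right)} = -2 + \frac{E}{6}$
$W{\left(K \right)} = \sqrt{3 + K}$
$P{\left(V \right)} = V^{2} + \sqrt{3 + V} - \frac{7 V}{3}$ ($P{\left(V \right)} = \left(V^{2} + \left(-2 + \frac{1}{6} \left(-2\right)\right) V\right) + \sqrt{3 + V} = \left(V^{2} + \left(-2 - \frac{1}{3}\right) V\right) + \sqrt{3 + V} = \left(V^{2} - \frac{7 V}{3}\right) + \sqrt{3 + V} = V^{2} + \sqrt{3 + V} - \frac{7 V}{3}$)
$j{\left(G \right)} = G + \sqrt{3}$ ($j{\left(G \right)} = G + \left(0^{2} + \sqrt{3 + 0} - 0\right) = G + \left(0 + \sqrt{3} + 0\right) = G + \sqrt{3}$)
$\left(\left(1 + 2 \cdot 6\right) + j{\left(-2 \right)}\right) \left(-72\right) = \left(\left(1 + 2 \cdot 6\right) - \left(2 - \sqrt{3}\right)\right) \left(-72\right) = \left(\left(1 + 12\right) - \left(2 - \sqrt{3}\right)\right) \left(-72\right) = \left(13 - \left(2 - \sqrt{3}\right)\right) \left(-72\right) = \left(11 + \sqrt{3}\right) \left(-72\right) = -792 - 72 \sqrt{3}$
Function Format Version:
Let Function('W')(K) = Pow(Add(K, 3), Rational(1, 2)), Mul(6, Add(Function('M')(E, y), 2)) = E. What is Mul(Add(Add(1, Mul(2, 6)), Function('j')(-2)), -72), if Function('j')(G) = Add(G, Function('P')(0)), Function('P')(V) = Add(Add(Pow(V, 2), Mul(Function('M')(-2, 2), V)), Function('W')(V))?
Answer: Add(-792, Mul(-72, Pow(3, Rational(1, 2)))) ≈ -916.71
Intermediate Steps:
Function('M')(E, y) = Add(-2, Mul(Rational(1, 6), E))
Function('W')(K) = Pow(Add(3, K), Rational(1, 2))
Function('P')(V) = Add(Pow(V, 2), Pow(Add(3, V), Rational(1, 2)), Mul(Rational(-7, 3), V)) (Function('P')(V) = Add(Add(Pow(V, 2), Mul(Add(-2, Mul(Rational(1, 6), -2)), V)), Pow(Add(3, V), Rational(1, 2))) = Add(Add(Pow(V, 2), Mul(Add(-2, Rational(-1, 3)), V)), Pow(Add(3, V), Rational(1, 2))) = Add(Add(Pow(V, 2), Mul(Rational(-7, 3), V)), Pow(Add(3, V), Rational(1, 2))) = Add(Pow(V, 2), Pow(Add(3, V), Rational(1, 2)), Mul(Rational(-7, 3), V)))
Function('j')(G) = Add(G, Pow(3, Rational(1, 2))) (Function('j')(G) = Add(G, Add(Pow(0, 2), Pow(Add(3, 0), Rational(1, 2)), Mul(Rational(-7, 3), 0))) = Add(G, Add(0, Pow(3, Rational(1, 2)), 0)) = Add(G, Pow(3, Rational(1, 2))))
Mul(Add(Add(1, Mul(2, 6)), Function('j')(-2)), -72) = Mul(Add(Add(1, Mul(2, 6)), Add(-2, Pow(3, Rational(1, 2)))), -72) = Mul(Add(Add(1, 12), Add(-2, Pow(3, Rational(1, 2)))), -72) = Mul(Add(13, Add(-2, Pow(3, Rational(1, 2)))), -72) = Mul(Add(11, Pow(3, Rational(1, 2))), -72) = Add(-792, Mul(-72, Pow(3, Rational(1, 2))))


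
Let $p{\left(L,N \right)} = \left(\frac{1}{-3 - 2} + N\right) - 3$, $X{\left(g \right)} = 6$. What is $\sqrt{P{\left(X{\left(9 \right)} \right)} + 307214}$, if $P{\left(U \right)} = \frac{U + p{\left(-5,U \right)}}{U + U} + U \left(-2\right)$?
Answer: $\frac{\sqrt{69120615}}{15} \approx 554.26$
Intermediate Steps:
$p{\left(L,N \right)} = - \frac{16}{5} + N$ ($p{\left(L,N \right)} = \left(\frac{1}{-5} + N\right) - 3 = \left(- \frac{1}{5} + N\right) - 3 = - \frac{16}{5} + N$)
$P{\left(U \right)} = - 2 U + \frac{- \frac{16}{5} + 2 U}{2 U}$ ($P{\left(U \right)} = \frac{U + \left(- \frac{16}{5} + U\right)}{U + U} + U \left(-2\right) = \frac{- \frac{16}{5} + 2 U}{2 U} - 2 U = - 2 U + \frac{- \frac{16}{5} + 2 U}{2 U}$)
$\sqrt{P{\left(X{\left(9 \right)} \right)} + 307214} = \sqrt{\left(1 - 12 - \frac{8}{5 \cdot 6}\right) + 307214} = \sqrt{\left(1 - 12 - \frac{4}{15}\right) + 307214} = \sqrt{- \frac{169}{15} + 307214} = \sqrt{\frac{4608041}{15}} = \frac{\sqrt{69120615}}{15}$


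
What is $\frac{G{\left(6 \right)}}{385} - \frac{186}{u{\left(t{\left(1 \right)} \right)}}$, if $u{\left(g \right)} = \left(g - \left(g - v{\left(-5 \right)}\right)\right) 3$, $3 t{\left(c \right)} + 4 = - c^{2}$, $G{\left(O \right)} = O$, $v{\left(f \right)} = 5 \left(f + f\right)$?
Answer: $\frac{2417}{1925} \approx 1.2556$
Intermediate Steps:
$v{\left(f \right)} = 10 f$ ($v{\left(f \right)} = 5 \cdot 2 f = 10 f$)
$t{\left(c \right)} = - \frac{4}{3} - \frac{c^{2}}{3}$ ($t{\left(c \right)} = - \frac{4}{3} + \frac{\left(-1\right) c^{2}}{3} = - \frac{4}{3} - \frac{c^{2}}{3}$)
$u{\left(g \right)} = -150$ ($u{\left(g \right)} = \left(g - \left(50 + g\right)\right) 3 = \left(-50\right) 3 = -150$)
$\frac{G{\left(6 \right)}}{385} - \frac{186}{u{\left(t{\left(1 \right)} \right)}} = \frac{6}{385} - \frac{186}{-150} = 6 \cdot \frac{1}{385} - - \frac{31}{25} = \frac{6}{385} + \frac{31}{25} = \frac{2417}{1925}$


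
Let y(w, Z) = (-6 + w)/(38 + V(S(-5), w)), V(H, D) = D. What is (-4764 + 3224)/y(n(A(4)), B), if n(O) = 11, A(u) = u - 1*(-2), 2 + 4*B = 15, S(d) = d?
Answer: -15092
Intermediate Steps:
B = 13/4 (B = -½ + (¼)*15 = -½ + 15/4 = 13/4 ≈ 3.2500)
A(u) = 2 + u (A(u) = u + 2 = 2 + u)
y(w, Z) = (-6 + w)/(38 + w)
(-4764 + 3224)/y(n(A(4)), B) = (-4764 + 3224)/(((-6 + 11)/(38 + 11))) = -1540/(5/49) = -1540/((1/49)*5) = -1540/5/49 = -1540*49/5 = -15092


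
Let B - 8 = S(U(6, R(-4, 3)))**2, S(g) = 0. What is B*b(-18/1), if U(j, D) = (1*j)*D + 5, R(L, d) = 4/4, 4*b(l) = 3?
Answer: 6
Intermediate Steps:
b(l) = 3/4 (b(l) = (1/4)*3 = 3/4)
R(L, d) = 1 (R(L, d) = 4*(1/4) = 1)
U(j, D) = 5 + D*j (U(j, D) = j*D + 5 = D*j + 5 = 5 + D*j)
B = 8 (B = 8 + 0**2 = 8 + 0 = 8)
B*b(-18/1) = 8*(3/4) = 6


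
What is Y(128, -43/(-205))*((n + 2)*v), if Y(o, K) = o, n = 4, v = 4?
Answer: 3072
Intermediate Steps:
Y(128, -43/(-205))*((n + 2)*v) = 128*((4 + 2)*4) = 128*(6*4) = 128*24 = 3072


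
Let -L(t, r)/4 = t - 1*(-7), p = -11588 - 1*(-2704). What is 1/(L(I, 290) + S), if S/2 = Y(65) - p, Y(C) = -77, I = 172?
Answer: 1/16898 ≈ 5.9179e-5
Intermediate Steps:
p = -8884 (p = -11588 + 2704 = -8884)
L(t, r) = -28 - 4*t (L(t, r) = -4*(t - 1*(-7)) = -4*(t + 7) = -4*(7 + t) = -28 - 4*t)
S = 17614 (S = 2*(-77 - 1*(-8884)) = 2*(-77 + 8884) = 2*8807 = 17614)
1/(L(I, 290) + S) = 1/((-28 - 4*172) + 17614) = 1/((-28 - 688) + 17614) = 1/(-716 + 17614) = 1/16898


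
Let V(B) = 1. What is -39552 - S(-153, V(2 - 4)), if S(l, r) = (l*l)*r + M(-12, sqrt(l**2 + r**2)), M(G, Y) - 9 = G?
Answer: -62958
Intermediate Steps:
M(G, Y) = 9 + G
S(l, r) = -3 + r*l**2 (S(l, r) = (l*l)*r + (9 - 12) = l**2*r - 3 = r*l**2 - 3 = -3 + r*l**2)
-39552 - S(-153, V(2 - 4)) = -39552 - (-3 + 1*(-153)**2) = -39552 - (-3 + 1*23409) = -39552 - (-3 + 23409) = -39552 - 1*23406 = -39552 - 23406 = -62958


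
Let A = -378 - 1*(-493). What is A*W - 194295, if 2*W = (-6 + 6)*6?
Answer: -194295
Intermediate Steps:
W = 0 (W = ((-6 + 6)*6)/2 = (0*6)/2 = (1/2)*0 = 0)
A = 115 (A = -378 + 493 = 115)
A*W - 194295 = 115*0 - 194295 = 0 - 194295 = -194295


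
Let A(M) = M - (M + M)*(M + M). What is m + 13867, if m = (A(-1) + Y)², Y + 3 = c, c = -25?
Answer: 14956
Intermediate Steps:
Y = -28 (Y = -3 - 25 = -28)
A(M) = M - 4*M² (A(M) = M - 2*M*2*M = M - 4*M²)
m = 1089 (m = (-(1 - 4*(-1)) - 28)² = (-(1 + 4) - 28)² = (-1*5 - 28)² = (-5 - 28)² = (-33)² = 1089)
m + 13867 = 1089 + 13867 = 14956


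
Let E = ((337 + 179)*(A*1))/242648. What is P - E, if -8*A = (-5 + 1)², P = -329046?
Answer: -9980294097/30331 ≈ -3.2905e+5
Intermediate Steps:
A = -2 (A = -(-5 + 1)²/8 = -⅛*(-4)² = -⅛*16 = -2)
E = -129/30331 (E = ((337 + 179)*(-2*1))/242648 = (516*(-2))*(1/242648) = -1032*1/242648 = -129/30331 ≈ -0.0042531)
P - E = -329046 - 1*(-129/30331) = -329046 + 129/30331 = -9980294097/30331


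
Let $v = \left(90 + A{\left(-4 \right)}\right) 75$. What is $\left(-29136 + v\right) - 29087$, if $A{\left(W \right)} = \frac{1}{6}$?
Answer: $- \frac{102921}{2} \approx -51461.0$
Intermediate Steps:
$A{\left(W \right)} = \frac{1}{6}$
$v = \frac{13525}{2}$ ($v = \left(90 + \frac{1}{6}\right) 75 = \frac{541}{6} \cdot 75 = \frac{13525}{2} \approx 6762.5$)
$\left(-29136 + v\right) - 29087 = \left(-29136 + \frac{13525}{2}\right) - 29087 = - \frac{44747}{2} - 29087 = - \frac{102921}{2}$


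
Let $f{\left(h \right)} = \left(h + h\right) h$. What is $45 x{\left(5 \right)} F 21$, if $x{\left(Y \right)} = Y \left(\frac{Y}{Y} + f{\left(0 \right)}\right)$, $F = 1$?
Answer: $4725$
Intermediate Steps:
$f{\left(h \right)} = 2 h^{2}$ ($f{\left(h \right)} = 2 h h = 2 h^{2}$)
$x{\left(Y \right)} = Y$ ($x{\left(Y \right)} = Y \left(\frac{Y}{Y} + 2 \cdot 0^{2}\right) = Y \left(1 + 2 \cdot 0\right) = Y \left(1 + 0\right) = Y 1 = Y$)
$45 x{\left(5 \right)} F 21 = 45 \cdot 5 \cdot 1 \cdot 21 = 225 \cdot 21 = 4725$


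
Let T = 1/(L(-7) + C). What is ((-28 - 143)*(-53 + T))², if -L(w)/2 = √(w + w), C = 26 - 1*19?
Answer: 116964*(-5101*I + 19610*√14)/(7*(-I + 4*√14)) ≈ 8.1931e+7 - 2.2063e+5*I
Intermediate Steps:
C = 7 (C = 26 - 19 = 7)
L(w) = -2*√2*√w (L(w) = -2*√(w + w) = -2*√2*√w)
T = 1/(7 - 2*I*√14) (T = 1/(-2*√2*√(-7) + 7) = 1/(-2*√2*I*√7 + 7) = 1/(-2*I*√14 + 7) = 1/(7 - 2*I*√14) ≈ 0.066667 + 0.07127*I)
((-28 - 143)*(-53 + T))² = ((-28 - 143)*(-53 + (1/15 + 2*I*√14/105)))² = (-171*(-794/15 + 2*I*√14/105))² = (45258/5 - 114*I*√14/35)²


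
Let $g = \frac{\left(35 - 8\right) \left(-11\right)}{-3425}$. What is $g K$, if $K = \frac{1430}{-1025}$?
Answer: $- \frac{84942}{702125} \approx -0.12098$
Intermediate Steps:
$g = \frac{297}{3425}$ ($g = 27 \left(-11\right) \left(- \frac{1}{3425}\right) = \left(-297\right) \left(- \frac{1}{3425}\right) = \frac{297}{3425} \approx 0.086715$)
$K = - \frac{286}{205}$ ($K = 1430 \left(- \frac{1}{1025}\right) = - \frac{286}{205} \approx -1.3951$)
$g K = \frac{297}{3425} \left(- \frac{286}{205}\right) = - \frac{84942}{702125}$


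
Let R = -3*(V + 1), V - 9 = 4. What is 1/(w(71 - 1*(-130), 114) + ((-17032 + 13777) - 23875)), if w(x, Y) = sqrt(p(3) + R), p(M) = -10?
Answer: -13565/368018476 - I*sqrt(13)/368018476 ≈ -3.686e-5 - 9.7972e-9*I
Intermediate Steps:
V = 13 (V = 9 + 4 = 13)
R = -42 (R = -3*(13 + 1) = -3*14 = -42)
w(x, Y) = 2*I*sqrt(13) (w(x, Y) = sqrt(-10 - 42) = sqrt(-52) = 2*I*sqrt(13))
1/(w(71 - 1*(-130), 114) + ((-17032 + 13777) - 23875)) = 1/(2*I*sqrt(13) + ((-17032 + 13777) - 23875)) = 1/(2*I*sqrt(13) + (-3255 - 23875)) = 1/(2*I*sqrt(13) - 27130) = 1/(-27130 + 2*I*sqrt(13))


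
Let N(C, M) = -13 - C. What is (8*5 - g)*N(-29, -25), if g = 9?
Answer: 496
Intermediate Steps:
(8*5 - g)*N(-29, -25) = (8*5 - 1*9)*(-13 - 1*(-29)) = (40 - 9)*(-13 + 29) = 31*16 = 496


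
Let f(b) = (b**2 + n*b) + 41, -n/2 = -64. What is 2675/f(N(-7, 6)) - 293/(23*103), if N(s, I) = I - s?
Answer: 5787993/4439506 ≈ 1.3037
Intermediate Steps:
n = 128 (n = -2*(-64) = 128)
f(b) = 41 + b**2 + 128*b (f(b) = (b**2 + 128*b) + 41 = 41 + b**2 + 128*b)
2675/f(N(-7, 6)) - 293/(23*103) = 2675/(41 + (6 - 1*(-7))**2 + 128*(6 - 1*(-7))) - 293/(23*103) = 2675/(41 + (6 + 7)**2 + 128*(6 + 7)) - 293/2369 = 2675/(41 + 13**2 + 128*13) - 293*1/2369 = 2675/(41 + 169 + 1664) - 293/2369 = 2675/1874 - 293/2369 = 5787993/4439506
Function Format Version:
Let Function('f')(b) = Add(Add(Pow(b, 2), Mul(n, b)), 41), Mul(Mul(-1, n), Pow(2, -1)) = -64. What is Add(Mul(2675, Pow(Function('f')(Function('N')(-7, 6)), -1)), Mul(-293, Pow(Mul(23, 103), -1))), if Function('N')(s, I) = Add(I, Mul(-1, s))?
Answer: Rational(5787993, 4439506) ≈ 1.3037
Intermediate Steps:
n = 128 (n = Mul(-2, -64) = 128)
Function('f')(b) = Add(41, Pow(b, 2), Mul(128, b)) (Function('f')(b) = Add(Add(Pow(b, 2), Mul(128, b)), 41) = Add(41, Pow(b, 2), Mul(128, b)))
Add(Mul(2675, Pow(Function('f')(Function('N')(-7, 6)), -1)), Mul(-293, Pow(Mul(23, 103), -1))) = Add(Mul(2675, Pow(Add(41, Pow(Add(6, Mul(-1, -7)), 2), Mul(128, Add(6, Mul(-1, -7)))), -1)), Mul(-293, Pow(Mul(23, 103), -1))) = Add(Mul(2675, Pow(Add(41, Pow(Add(6, 7), 2), Mul(128, Add(6, 7))), -1)), Mul(-293, Pow(2369, -1))) = Add(Mul(2675, Pow(Add(41, Pow(13, 2), Mul(128, 13)), -1)), Mul(-293, Rational(1, 2369))) = Add(Mul(2675, Pow(Add(41, 169, 1664), -1)), Rational(-293, 2369)) = Add(Mul(2675, Pow(1874, -1)), Rational(-293, 2369)) = Add(Mul(2675, Rational(1, 1874)), Rational(-293, 2369)) = Add(Rational(2675, 1874), Rational(-293, 2369)) = Rational(5787993, 4439506)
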